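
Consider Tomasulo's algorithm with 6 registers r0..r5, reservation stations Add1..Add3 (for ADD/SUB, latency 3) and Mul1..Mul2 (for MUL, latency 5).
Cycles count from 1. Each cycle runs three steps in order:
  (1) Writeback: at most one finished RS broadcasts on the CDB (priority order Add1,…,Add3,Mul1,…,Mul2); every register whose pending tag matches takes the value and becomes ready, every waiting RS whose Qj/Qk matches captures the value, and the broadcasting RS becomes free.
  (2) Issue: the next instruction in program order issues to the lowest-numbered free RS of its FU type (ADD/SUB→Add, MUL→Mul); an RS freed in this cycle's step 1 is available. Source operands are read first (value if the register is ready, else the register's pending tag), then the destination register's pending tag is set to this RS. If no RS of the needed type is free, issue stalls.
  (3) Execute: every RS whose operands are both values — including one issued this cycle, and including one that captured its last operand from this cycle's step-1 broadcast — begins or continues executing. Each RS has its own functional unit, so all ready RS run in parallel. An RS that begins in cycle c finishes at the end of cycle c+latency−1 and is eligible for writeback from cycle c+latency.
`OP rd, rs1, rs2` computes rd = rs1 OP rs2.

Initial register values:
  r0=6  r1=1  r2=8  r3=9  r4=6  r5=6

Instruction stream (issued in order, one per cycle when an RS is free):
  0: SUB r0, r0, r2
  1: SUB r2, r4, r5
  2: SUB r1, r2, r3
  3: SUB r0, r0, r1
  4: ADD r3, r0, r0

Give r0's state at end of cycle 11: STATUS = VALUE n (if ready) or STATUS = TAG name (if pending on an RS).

cycle 1: issue SUB r0<-Add1 // r0:Add1,r1:1,r2:8,r3:9,r4:6,r5:6
cycle 2: issue SUB r2<-Add2 // r0:Add1,r1:1,r2:Add2,r3:9,r4:6,r5:6
cycle 3: issue SUB r1<-Add3 // r0:Add1,r1:Add3,r2:Add2,r3:9,r4:6,r5:6
cycle 4: CDB Add1=-2; issue SUB r0<-Add1 // r0:Add1,r1:Add3,r2:Add2,r3:9,r4:6,r5:6
cycle 5: CDB Add2=0; issue ADD r3<-Add2 // r0:Add1,r1:Add3,r2:0,r3:Add2,r4:6,r5:6
cycle 6: - // r0:Add1,r1:Add3,r2:0,r3:Add2,r4:6,r5:6
cycle 7: - // r0:Add1,r1:Add3,r2:0,r3:Add2,r4:6,r5:6
cycle 8: CDB Add3=-9 // r0:Add1,r1:-9,r2:0,r3:Add2,r4:6,r5:6
cycle 9: - // r0:Add1,r1:-9,r2:0,r3:Add2,r4:6,r5:6
cycle 10: - // r0:Add1,r1:-9,r2:0,r3:Add2,r4:6,r5:6
cycle 11: CDB Add1=7 // r0:7,r1:-9,r2:0,r3:Add2,r4:6,r5:6

STATUS = VALUE 7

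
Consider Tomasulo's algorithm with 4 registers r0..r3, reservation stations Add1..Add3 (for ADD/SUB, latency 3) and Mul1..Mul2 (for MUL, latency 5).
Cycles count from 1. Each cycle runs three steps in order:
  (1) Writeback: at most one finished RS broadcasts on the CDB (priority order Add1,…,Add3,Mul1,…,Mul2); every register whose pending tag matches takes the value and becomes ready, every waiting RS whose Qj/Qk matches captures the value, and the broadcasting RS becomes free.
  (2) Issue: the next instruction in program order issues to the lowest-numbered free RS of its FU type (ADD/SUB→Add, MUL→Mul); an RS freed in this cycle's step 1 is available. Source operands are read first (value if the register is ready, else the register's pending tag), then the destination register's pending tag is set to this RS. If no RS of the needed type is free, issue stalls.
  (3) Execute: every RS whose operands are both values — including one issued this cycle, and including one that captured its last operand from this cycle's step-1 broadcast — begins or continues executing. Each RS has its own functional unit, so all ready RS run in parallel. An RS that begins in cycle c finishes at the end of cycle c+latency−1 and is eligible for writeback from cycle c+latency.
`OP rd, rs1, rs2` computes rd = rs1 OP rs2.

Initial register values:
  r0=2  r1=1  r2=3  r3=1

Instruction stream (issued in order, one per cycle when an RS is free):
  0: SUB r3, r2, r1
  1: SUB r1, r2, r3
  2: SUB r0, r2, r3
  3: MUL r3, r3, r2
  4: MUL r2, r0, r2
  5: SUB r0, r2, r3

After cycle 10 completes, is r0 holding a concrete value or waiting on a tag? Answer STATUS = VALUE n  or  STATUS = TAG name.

  c1: issue SUB r3<-Add1  regs: r0:2,r1:1,r2:3,r3:Add1
  c2: issue SUB r1<-Add2  regs: r0:2,r1:Add2,r2:3,r3:Add1
  c3: issue SUB r0<-Add3  regs: r0:Add3,r1:Add2,r2:3,r3:Add1
  c4: CDB Add1=2; issue MUL r3<-Mul1  regs: r0:Add3,r1:Add2,r2:3,r3:Mul1
  c5: issue MUL r2<-Mul2  regs: r0:Add3,r1:Add2,r2:Mul2,r3:Mul1
  c6: issue SUB r0<-Add1  regs: r0:Add1,r1:Add2,r2:Mul2,r3:Mul1
  c7: CDB Add2=1  regs: r0:Add1,r1:1,r2:Mul2,r3:Mul1
  c8: CDB Add3=1  regs: r0:Add1,r1:1,r2:Mul2,r3:Mul1
  c9: CDB Mul1=6  regs: r0:Add1,r1:1,r2:Mul2,r3:6
  c10: -  regs: r0:Add1,r1:1,r2:Mul2,r3:6

STATUS = TAG Add1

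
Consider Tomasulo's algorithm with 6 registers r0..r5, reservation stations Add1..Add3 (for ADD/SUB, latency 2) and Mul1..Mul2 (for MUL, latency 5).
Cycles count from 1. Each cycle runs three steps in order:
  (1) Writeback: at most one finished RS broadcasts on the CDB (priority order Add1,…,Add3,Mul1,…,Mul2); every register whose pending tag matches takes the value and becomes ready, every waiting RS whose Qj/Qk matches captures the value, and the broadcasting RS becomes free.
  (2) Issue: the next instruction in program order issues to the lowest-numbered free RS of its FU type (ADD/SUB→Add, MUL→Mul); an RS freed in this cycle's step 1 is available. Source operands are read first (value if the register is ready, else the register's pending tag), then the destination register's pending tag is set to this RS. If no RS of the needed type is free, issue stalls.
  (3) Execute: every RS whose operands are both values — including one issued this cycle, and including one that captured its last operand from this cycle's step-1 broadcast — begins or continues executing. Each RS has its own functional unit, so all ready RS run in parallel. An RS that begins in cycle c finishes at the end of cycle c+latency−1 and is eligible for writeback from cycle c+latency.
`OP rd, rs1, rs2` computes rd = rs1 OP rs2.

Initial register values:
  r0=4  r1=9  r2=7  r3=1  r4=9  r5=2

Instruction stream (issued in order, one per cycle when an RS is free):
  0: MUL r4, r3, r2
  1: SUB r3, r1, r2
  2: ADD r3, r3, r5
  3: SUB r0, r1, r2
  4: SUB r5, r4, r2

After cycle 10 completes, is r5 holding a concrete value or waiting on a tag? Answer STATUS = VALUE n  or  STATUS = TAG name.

  c1: issue MUL r4<-Mul1  regs: r0:4,r1:9,r2:7,r3:1,r4:Mul1,r5:2
  c2: issue SUB r3<-Add1  regs: r0:4,r1:9,r2:7,r3:Add1,r4:Mul1,r5:2
  c3: issue ADD r3<-Add2  regs: r0:4,r1:9,r2:7,r3:Add2,r4:Mul1,r5:2
  c4: CDB Add1=2; issue SUB r0<-Add1  regs: r0:Add1,r1:9,r2:7,r3:Add2,r4:Mul1,r5:2
  c5: issue SUB r5<-Add3  regs: r0:Add1,r1:9,r2:7,r3:Add2,r4:Mul1,r5:Add3
  c6: CDB Add1=2  regs: r0:2,r1:9,r2:7,r3:Add2,r4:Mul1,r5:Add3
  c7: CDB Add2=4  regs: r0:2,r1:9,r2:7,r3:4,r4:Mul1,r5:Add3
  c8: CDB Mul1=7  regs: r0:2,r1:9,r2:7,r3:4,r4:7,r5:Add3
  c9: -  regs: r0:2,r1:9,r2:7,r3:4,r4:7,r5:Add3
  c10: CDB Add3=0  regs: r0:2,r1:9,r2:7,r3:4,r4:7,r5:0

STATUS = VALUE 0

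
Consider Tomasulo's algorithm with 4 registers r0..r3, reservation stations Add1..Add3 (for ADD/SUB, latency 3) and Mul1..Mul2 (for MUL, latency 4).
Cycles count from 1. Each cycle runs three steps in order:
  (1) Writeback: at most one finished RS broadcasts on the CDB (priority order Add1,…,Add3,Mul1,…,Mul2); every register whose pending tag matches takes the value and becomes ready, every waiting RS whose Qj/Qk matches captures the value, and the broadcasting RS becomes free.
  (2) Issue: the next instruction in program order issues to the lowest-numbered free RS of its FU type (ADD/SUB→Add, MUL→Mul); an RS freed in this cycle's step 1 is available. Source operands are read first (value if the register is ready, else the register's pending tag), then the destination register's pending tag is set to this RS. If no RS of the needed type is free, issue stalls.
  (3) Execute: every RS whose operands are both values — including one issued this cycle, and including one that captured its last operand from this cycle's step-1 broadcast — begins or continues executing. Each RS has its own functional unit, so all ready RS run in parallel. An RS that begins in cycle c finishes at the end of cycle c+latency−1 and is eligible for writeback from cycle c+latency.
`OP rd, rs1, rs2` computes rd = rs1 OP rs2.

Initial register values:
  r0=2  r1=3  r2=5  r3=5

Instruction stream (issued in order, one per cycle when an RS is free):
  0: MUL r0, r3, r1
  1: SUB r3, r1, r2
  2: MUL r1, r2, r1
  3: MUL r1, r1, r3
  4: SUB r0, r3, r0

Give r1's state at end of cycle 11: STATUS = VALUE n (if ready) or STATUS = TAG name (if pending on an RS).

c1: issue MUL r0<-Mul1 | r0:Mul1,r1:3,r2:5,r3:5
c2: issue SUB r3<-Add1 | r0:Mul1,r1:3,r2:5,r3:Add1
c3: issue MUL r1<-Mul2 | r0:Mul1,r1:Mul2,r2:5,r3:Add1
c4: stall | r0:Mul1,r1:Mul2,r2:5,r3:Add1
c5: CDB Add1=-2; stall | r0:Mul1,r1:Mul2,r2:5,r3:-2
c6: CDB Mul1=15; issue MUL r1<-Mul1 | r0:15,r1:Mul1,r2:5,r3:-2
c7: CDB Mul2=15; issue SUB r0<-Add1 | r0:Add1,r1:Mul1,r2:5,r3:-2
c8: - | r0:Add1,r1:Mul1,r2:5,r3:-2
c9: - | r0:Add1,r1:Mul1,r2:5,r3:-2
c10: CDB Add1=-17 | r0:-17,r1:Mul1,r2:5,r3:-2
c11: CDB Mul1=-30 | r0:-17,r1:-30,r2:5,r3:-2

STATUS = VALUE -30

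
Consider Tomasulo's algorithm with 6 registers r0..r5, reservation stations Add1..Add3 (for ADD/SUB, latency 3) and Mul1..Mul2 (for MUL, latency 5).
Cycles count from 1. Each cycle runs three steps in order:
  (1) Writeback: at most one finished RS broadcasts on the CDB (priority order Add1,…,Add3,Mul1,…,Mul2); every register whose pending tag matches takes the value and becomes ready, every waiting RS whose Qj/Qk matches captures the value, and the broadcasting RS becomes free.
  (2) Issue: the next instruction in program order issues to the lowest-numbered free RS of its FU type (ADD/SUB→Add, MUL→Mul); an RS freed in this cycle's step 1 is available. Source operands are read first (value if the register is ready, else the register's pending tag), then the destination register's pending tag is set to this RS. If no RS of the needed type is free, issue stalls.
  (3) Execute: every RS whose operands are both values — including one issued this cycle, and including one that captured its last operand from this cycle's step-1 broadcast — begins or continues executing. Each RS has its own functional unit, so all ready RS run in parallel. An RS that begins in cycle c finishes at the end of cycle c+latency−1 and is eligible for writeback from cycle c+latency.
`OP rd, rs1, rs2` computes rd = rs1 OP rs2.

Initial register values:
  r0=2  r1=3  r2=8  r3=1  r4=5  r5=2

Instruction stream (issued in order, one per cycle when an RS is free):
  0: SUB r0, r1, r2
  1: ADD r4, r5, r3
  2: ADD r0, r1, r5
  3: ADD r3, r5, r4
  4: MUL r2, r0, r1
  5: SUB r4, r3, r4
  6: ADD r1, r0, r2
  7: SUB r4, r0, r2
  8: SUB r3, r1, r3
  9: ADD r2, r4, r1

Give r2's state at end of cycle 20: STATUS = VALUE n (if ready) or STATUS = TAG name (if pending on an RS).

STATUS = VALUE 10

c1: issue SUB r0<-Add1 | r0:Add1,r1:3,r2:8,r3:1,r4:5,r5:2
c2: issue ADD r4<-Add2 | r0:Add1,r1:3,r2:8,r3:1,r4:Add2,r5:2
c3: issue ADD r0<-Add3 | r0:Add3,r1:3,r2:8,r3:1,r4:Add2,r5:2
c4: CDB Add1=-5; issue ADD r3<-Add1 | r0:Add3,r1:3,r2:8,r3:Add1,r4:Add2,r5:2
c5: CDB Add2=3; issue MUL r2<-Mul1 | r0:Add3,r1:3,r2:Mul1,r3:Add1,r4:3,r5:2
c6: CDB Add3=5; issue SUB r4<-Add2 | r0:5,r1:3,r2:Mul1,r3:Add1,r4:Add2,r5:2
c7: issue ADD r1<-Add3 | r0:5,r1:Add3,r2:Mul1,r3:Add1,r4:Add2,r5:2
c8: CDB Add1=5; issue SUB r4<-Add1 | r0:5,r1:Add3,r2:Mul1,r3:5,r4:Add1,r5:2
c9: stall | r0:5,r1:Add3,r2:Mul1,r3:5,r4:Add1,r5:2
c10: stall | r0:5,r1:Add3,r2:Mul1,r3:5,r4:Add1,r5:2
c11: CDB Add2=2; issue SUB r3<-Add2 | r0:5,r1:Add3,r2:Mul1,r3:Add2,r4:Add1,r5:2
c12: CDB Mul1=15; stall | r0:5,r1:Add3,r2:15,r3:Add2,r4:Add1,r5:2
c13: stall | r0:5,r1:Add3,r2:15,r3:Add2,r4:Add1,r5:2
c14: stall | r0:5,r1:Add3,r2:15,r3:Add2,r4:Add1,r5:2
c15: CDB Add1=-10; issue ADD r2<-Add1 | r0:5,r1:Add3,r2:Add1,r3:Add2,r4:-10,r5:2
c16: CDB Add3=20 | r0:5,r1:20,r2:Add1,r3:Add2,r4:-10,r5:2
c17: - | r0:5,r1:20,r2:Add1,r3:Add2,r4:-10,r5:2
c18: - | r0:5,r1:20,r2:Add1,r3:Add2,r4:-10,r5:2
c19: CDB Add1=10 | r0:5,r1:20,r2:10,r3:Add2,r4:-10,r5:2
c20: CDB Add2=15 | r0:5,r1:20,r2:10,r3:15,r4:-10,r5:2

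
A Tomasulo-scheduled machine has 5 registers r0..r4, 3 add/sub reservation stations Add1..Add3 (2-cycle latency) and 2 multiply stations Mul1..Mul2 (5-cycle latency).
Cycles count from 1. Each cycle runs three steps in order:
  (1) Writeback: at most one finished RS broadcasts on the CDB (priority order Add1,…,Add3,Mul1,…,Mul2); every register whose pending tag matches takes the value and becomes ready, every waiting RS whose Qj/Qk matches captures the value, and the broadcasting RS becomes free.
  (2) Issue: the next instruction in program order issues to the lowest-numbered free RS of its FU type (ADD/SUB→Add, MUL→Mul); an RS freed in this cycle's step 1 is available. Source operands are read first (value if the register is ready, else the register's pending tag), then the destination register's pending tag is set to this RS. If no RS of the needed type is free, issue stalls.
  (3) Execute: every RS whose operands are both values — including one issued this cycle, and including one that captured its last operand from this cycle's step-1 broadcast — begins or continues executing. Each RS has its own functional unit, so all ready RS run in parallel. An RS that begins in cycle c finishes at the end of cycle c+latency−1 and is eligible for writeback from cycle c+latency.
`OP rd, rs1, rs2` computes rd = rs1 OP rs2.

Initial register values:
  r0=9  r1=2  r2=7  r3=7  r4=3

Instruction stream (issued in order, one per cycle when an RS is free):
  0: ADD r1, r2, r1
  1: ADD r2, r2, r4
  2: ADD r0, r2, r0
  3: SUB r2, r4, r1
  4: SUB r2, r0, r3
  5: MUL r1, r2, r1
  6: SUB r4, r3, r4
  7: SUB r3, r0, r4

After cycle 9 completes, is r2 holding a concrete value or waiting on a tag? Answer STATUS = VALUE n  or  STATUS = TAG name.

STATUS = VALUE 12

cycle 1: issue ADD r1<-Add1 // r0:9,r1:Add1,r2:7,r3:7,r4:3
cycle 2: issue ADD r2<-Add2 // r0:9,r1:Add1,r2:Add2,r3:7,r4:3
cycle 3: CDB Add1=9; issue ADD r0<-Add1 // r0:Add1,r1:9,r2:Add2,r3:7,r4:3
cycle 4: CDB Add2=10; issue SUB r2<-Add2 // r0:Add1,r1:9,r2:Add2,r3:7,r4:3
cycle 5: issue SUB r2<-Add3 // r0:Add1,r1:9,r2:Add3,r3:7,r4:3
cycle 6: CDB Add1=19; issue MUL r1<-Mul1 // r0:19,r1:Mul1,r2:Add3,r3:7,r4:3
cycle 7: CDB Add2=-6; issue SUB r4<-Add1 // r0:19,r1:Mul1,r2:Add3,r3:7,r4:Add1
cycle 8: CDB Add3=12; issue SUB r3<-Add2 // r0:19,r1:Mul1,r2:12,r3:Add2,r4:Add1
cycle 9: CDB Add1=4 // r0:19,r1:Mul1,r2:12,r3:Add2,r4:4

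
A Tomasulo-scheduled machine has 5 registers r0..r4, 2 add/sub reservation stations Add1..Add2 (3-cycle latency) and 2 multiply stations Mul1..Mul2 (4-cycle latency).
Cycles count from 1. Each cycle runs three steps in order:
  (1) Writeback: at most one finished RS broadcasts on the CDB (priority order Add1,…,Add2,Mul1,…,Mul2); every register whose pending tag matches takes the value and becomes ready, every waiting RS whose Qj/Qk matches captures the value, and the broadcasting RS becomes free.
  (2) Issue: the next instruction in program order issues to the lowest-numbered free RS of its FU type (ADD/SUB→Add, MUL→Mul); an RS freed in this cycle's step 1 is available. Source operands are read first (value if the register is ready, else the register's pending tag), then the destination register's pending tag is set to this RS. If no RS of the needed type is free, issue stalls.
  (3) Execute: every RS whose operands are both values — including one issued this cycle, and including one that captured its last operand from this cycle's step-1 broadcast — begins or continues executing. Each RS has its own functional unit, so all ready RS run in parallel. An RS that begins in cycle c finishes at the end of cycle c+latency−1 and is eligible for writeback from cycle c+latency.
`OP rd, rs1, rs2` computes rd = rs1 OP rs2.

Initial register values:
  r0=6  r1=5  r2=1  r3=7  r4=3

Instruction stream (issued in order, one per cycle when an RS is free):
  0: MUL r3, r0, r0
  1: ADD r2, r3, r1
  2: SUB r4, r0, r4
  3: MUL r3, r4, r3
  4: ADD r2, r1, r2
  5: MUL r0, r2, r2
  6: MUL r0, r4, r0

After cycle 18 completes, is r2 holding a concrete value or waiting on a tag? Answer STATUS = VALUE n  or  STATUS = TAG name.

STATUS = VALUE 46

cycle 1: issue MUL r3<-Mul1 // r0:6,r1:5,r2:1,r3:Mul1,r4:3
cycle 2: issue ADD r2<-Add1 // r0:6,r1:5,r2:Add1,r3:Mul1,r4:3
cycle 3: issue SUB r4<-Add2 // r0:6,r1:5,r2:Add1,r3:Mul1,r4:Add2
cycle 4: issue MUL r3<-Mul2 // r0:6,r1:5,r2:Add1,r3:Mul2,r4:Add2
cycle 5: CDB Mul1=36; stall // r0:6,r1:5,r2:Add1,r3:Mul2,r4:Add2
cycle 6: CDB Add2=3; issue ADD r2<-Add2 // r0:6,r1:5,r2:Add2,r3:Mul2,r4:3
cycle 7: issue MUL r0<-Mul1 // r0:Mul1,r1:5,r2:Add2,r3:Mul2,r4:3
cycle 8: CDB Add1=41; stall // r0:Mul1,r1:5,r2:Add2,r3:Mul2,r4:3
cycle 9: stall // r0:Mul1,r1:5,r2:Add2,r3:Mul2,r4:3
cycle 10: CDB Mul2=108; issue MUL r0<-Mul2 // r0:Mul2,r1:5,r2:Add2,r3:108,r4:3
cycle 11: CDB Add2=46 // r0:Mul2,r1:5,r2:46,r3:108,r4:3
cycle 12: - // r0:Mul2,r1:5,r2:46,r3:108,r4:3
cycle 13: - // r0:Mul2,r1:5,r2:46,r3:108,r4:3
cycle 14: - // r0:Mul2,r1:5,r2:46,r3:108,r4:3
cycle 15: CDB Mul1=2116 // r0:Mul2,r1:5,r2:46,r3:108,r4:3
cycle 16: - // r0:Mul2,r1:5,r2:46,r3:108,r4:3
cycle 17: - // r0:Mul2,r1:5,r2:46,r3:108,r4:3
cycle 18: - // r0:Mul2,r1:5,r2:46,r3:108,r4:3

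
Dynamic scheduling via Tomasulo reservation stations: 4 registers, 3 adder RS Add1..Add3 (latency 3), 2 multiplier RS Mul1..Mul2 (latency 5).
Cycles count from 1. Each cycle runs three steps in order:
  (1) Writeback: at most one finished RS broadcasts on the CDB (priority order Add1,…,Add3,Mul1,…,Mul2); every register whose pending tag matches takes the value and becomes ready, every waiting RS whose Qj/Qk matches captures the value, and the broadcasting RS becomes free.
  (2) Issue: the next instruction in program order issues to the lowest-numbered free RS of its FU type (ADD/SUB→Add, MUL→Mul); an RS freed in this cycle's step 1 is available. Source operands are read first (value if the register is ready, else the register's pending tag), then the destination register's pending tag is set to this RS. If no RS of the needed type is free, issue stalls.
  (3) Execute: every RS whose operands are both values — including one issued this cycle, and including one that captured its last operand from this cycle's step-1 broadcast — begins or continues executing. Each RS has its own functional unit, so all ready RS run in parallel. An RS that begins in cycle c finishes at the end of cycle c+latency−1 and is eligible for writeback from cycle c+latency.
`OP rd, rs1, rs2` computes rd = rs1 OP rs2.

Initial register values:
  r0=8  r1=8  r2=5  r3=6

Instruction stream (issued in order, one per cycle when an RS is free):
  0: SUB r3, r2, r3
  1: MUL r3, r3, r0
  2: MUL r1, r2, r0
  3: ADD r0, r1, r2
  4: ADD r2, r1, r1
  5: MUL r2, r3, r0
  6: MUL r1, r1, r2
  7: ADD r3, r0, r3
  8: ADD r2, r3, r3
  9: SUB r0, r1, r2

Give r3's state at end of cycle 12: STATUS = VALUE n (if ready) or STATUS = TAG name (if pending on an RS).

c1: issue SUB r3<-Add1 | r0:8,r1:8,r2:5,r3:Add1
c2: issue MUL r3<-Mul1 | r0:8,r1:8,r2:5,r3:Mul1
c3: issue MUL r1<-Mul2 | r0:8,r1:Mul2,r2:5,r3:Mul1
c4: CDB Add1=-1; issue ADD r0<-Add1 | r0:Add1,r1:Mul2,r2:5,r3:Mul1
c5: issue ADD r2<-Add2 | r0:Add1,r1:Mul2,r2:Add2,r3:Mul1
c6: stall | r0:Add1,r1:Mul2,r2:Add2,r3:Mul1
c7: stall | r0:Add1,r1:Mul2,r2:Add2,r3:Mul1
c8: CDB Mul2=40; issue MUL r2<-Mul2 | r0:Add1,r1:40,r2:Mul2,r3:Mul1
c9: CDB Mul1=-8; issue MUL r1<-Mul1 | r0:Add1,r1:Mul1,r2:Mul2,r3:-8
c10: issue ADD r3<-Add3 | r0:Add1,r1:Mul1,r2:Mul2,r3:Add3
c11: CDB Add1=45; issue ADD r2<-Add1 | r0:45,r1:Mul1,r2:Add1,r3:Add3
c12: CDB Add2=80; issue SUB r0<-Add2 | r0:Add2,r1:Mul1,r2:Add1,r3:Add3

STATUS = TAG Add3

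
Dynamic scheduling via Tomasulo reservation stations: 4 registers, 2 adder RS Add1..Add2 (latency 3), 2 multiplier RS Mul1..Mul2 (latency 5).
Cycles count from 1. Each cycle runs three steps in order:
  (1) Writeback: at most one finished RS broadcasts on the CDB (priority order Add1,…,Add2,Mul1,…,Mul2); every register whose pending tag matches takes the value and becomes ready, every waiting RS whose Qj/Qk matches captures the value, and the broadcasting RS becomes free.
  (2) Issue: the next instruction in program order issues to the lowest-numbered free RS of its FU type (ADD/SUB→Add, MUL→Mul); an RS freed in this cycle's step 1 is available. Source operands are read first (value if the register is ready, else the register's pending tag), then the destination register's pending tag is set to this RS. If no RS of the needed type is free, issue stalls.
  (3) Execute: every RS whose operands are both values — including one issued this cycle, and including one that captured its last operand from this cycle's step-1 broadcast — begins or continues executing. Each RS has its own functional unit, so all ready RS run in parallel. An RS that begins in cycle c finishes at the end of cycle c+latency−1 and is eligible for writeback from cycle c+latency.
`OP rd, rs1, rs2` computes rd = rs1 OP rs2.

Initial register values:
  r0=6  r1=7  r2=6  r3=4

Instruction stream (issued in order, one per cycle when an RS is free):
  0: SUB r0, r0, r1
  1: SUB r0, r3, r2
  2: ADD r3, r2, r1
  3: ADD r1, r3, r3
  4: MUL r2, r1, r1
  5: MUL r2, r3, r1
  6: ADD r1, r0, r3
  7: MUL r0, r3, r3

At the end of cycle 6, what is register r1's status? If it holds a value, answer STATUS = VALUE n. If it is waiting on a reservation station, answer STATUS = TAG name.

  c1: issue SUB r0<-Add1  regs: r0:Add1,r1:7,r2:6,r3:4
  c2: issue SUB r0<-Add2  regs: r0:Add2,r1:7,r2:6,r3:4
  c3: stall  regs: r0:Add2,r1:7,r2:6,r3:4
  c4: CDB Add1=-1; issue ADD r3<-Add1  regs: r0:Add2,r1:7,r2:6,r3:Add1
  c5: CDB Add2=-2; issue ADD r1<-Add2  regs: r0:-2,r1:Add2,r2:6,r3:Add1
  c6: issue MUL r2<-Mul1  regs: r0:-2,r1:Add2,r2:Mul1,r3:Add1

STATUS = TAG Add2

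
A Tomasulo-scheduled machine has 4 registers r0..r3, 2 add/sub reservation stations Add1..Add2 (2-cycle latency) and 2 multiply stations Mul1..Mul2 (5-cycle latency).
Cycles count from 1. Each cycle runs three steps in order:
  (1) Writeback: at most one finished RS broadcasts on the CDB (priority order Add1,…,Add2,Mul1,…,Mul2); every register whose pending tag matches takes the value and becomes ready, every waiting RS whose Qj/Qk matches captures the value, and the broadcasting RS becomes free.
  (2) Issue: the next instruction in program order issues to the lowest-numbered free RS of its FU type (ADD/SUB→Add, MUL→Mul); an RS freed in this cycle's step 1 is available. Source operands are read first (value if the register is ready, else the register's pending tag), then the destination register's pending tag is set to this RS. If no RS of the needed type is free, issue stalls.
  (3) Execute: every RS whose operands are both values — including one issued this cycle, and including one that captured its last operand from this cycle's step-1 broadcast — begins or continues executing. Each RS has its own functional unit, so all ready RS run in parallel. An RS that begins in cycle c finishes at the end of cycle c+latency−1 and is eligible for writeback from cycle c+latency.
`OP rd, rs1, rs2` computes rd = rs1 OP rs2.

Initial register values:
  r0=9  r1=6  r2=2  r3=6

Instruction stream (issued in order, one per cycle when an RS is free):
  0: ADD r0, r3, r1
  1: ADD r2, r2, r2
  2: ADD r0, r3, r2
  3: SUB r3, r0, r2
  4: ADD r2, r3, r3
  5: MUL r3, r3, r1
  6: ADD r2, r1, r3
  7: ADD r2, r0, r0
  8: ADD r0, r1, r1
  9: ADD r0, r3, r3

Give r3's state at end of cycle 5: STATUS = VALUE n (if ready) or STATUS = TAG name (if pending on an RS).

  c1: issue ADD r0<-Add1  regs: r0:Add1,r1:6,r2:2,r3:6
  c2: issue ADD r2<-Add2  regs: r0:Add1,r1:6,r2:Add2,r3:6
  c3: CDB Add1=12; issue ADD r0<-Add1  regs: r0:Add1,r1:6,r2:Add2,r3:6
  c4: CDB Add2=4; issue SUB r3<-Add2  regs: r0:Add1,r1:6,r2:4,r3:Add2
  c5: stall  regs: r0:Add1,r1:6,r2:4,r3:Add2

STATUS = TAG Add2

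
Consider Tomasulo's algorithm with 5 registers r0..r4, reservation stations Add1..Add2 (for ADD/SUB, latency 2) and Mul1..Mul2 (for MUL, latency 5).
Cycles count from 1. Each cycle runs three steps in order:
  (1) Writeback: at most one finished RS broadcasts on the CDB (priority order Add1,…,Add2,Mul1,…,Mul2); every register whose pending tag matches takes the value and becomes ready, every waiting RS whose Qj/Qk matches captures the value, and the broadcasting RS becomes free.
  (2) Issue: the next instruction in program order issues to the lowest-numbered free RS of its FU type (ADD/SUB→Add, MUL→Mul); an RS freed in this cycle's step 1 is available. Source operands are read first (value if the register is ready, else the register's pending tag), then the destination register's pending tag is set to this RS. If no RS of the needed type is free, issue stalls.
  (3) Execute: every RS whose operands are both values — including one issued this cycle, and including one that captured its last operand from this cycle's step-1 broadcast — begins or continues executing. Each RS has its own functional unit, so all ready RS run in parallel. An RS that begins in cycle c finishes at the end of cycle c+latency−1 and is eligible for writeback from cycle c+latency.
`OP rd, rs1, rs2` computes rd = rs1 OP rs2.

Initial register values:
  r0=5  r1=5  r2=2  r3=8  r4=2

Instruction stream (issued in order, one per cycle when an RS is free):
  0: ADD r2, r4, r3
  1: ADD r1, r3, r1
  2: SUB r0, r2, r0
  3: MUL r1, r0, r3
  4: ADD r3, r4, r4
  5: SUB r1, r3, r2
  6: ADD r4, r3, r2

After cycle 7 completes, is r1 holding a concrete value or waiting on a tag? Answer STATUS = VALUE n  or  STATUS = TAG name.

cycle 1: issue ADD r2<-Add1 // r0:5,r1:5,r2:Add1,r3:8,r4:2
cycle 2: issue ADD r1<-Add2 // r0:5,r1:Add2,r2:Add1,r3:8,r4:2
cycle 3: CDB Add1=10; issue SUB r0<-Add1 // r0:Add1,r1:Add2,r2:10,r3:8,r4:2
cycle 4: CDB Add2=13; issue MUL r1<-Mul1 // r0:Add1,r1:Mul1,r2:10,r3:8,r4:2
cycle 5: CDB Add1=5; issue ADD r3<-Add1 // r0:5,r1:Mul1,r2:10,r3:Add1,r4:2
cycle 6: issue SUB r1<-Add2 // r0:5,r1:Add2,r2:10,r3:Add1,r4:2
cycle 7: CDB Add1=4; issue ADD r4<-Add1 // r0:5,r1:Add2,r2:10,r3:4,r4:Add1

STATUS = TAG Add2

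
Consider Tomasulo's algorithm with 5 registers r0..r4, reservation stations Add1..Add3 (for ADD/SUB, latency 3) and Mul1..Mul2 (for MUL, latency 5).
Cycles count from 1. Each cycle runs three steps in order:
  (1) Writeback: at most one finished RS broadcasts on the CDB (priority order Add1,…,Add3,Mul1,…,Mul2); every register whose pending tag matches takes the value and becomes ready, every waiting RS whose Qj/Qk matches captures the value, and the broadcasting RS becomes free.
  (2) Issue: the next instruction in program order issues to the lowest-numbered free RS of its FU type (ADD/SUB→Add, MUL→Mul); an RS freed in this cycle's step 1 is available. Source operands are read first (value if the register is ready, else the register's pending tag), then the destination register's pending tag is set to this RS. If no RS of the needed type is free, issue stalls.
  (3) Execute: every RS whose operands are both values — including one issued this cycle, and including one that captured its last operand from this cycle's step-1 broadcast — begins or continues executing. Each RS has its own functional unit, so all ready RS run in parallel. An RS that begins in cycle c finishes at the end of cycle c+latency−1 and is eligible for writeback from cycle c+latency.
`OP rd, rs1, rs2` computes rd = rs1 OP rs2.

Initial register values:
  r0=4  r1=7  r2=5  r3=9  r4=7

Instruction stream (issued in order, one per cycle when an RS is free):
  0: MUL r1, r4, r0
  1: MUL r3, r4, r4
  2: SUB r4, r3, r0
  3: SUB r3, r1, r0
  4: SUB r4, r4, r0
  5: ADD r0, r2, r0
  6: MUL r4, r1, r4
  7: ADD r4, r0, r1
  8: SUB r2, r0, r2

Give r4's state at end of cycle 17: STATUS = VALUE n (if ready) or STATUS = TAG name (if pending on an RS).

STATUS = VALUE 37

cycle 1: issue MUL r1<-Mul1 // r0:4,r1:Mul1,r2:5,r3:9,r4:7
cycle 2: issue MUL r3<-Mul2 // r0:4,r1:Mul1,r2:5,r3:Mul2,r4:7
cycle 3: issue SUB r4<-Add1 // r0:4,r1:Mul1,r2:5,r3:Mul2,r4:Add1
cycle 4: issue SUB r3<-Add2 // r0:4,r1:Mul1,r2:5,r3:Add2,r4:Add1
cycle 5: issue SUB r4<-Add3 // r0:4,r1:Mul1,r2:5,r3:Add2,r4:Add3
cycle 6: CDB Mul1=28; stall // r0:4,r1:28,r2:5,r3:Add2,r4:Add3
cycle 7: CDB Mul2=49; stall // r0:4,r1:28,r2:5,r3:Add2,r4:Add3
cycle 8: stall // r0:4,r1:28,r2:5,r3:Add2,r4:Add3
cycle 9: CDB Add2=24; issue ADD r0<-Add2 // r0:Add2,r1:28,r2:5,r3:24,r4:Add3
cycle 10: CDB Add1=45; issue MUL r4<-Mul1 // r0:Add2,r1:28,r2:5,r3:24,r4:Mul1
cycle 11: issue ADD r4<-Add1 // r0:Add2,r1:28,r2:5,r3:24,r4:Add1
cycle 12: CDB Add2=9; issue SUB r2<-Add2 // r0:9,r1:28,r2:Add2,r3:24,r4:Add1
cycle 13: CDB Add3=41 // r0:9,r1:28,r2:Add2,r3:24,r4:Add1
cycle 14: - // r0:9,r1:28,r2:Add2,r3:24,r4:Add1
cycle 15: CDB Add1=37 // r0:9,r1:28,r2:Add2,r3:24,r4:37
cycle 16: CDB Add2=4 // r0:9,r1:28,r2:4,r3:24,r4:37
cycle 17: - // r0:9,r1:28,r2:4,r3:24,r4:37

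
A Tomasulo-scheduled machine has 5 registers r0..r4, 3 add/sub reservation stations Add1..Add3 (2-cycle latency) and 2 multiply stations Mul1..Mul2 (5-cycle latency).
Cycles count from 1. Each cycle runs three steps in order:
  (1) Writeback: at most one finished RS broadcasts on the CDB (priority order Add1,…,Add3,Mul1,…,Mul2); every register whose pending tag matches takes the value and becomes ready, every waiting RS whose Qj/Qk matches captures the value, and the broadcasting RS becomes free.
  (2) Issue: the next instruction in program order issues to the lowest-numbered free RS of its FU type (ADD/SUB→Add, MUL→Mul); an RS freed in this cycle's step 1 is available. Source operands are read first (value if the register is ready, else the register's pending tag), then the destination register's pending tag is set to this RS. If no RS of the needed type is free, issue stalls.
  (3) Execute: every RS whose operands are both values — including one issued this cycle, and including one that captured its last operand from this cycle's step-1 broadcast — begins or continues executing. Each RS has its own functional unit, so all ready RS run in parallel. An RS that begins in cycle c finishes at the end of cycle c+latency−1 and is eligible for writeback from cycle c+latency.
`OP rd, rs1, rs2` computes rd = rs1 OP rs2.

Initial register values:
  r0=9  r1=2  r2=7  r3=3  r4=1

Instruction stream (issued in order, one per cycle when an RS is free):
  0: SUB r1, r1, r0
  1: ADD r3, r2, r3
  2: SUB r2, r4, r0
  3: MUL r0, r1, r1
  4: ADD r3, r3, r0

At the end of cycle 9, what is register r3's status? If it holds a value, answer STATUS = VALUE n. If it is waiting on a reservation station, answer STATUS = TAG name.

STATUS = TAG Add1

  c1: issue SUB r1<-Add1  regs: r0:9,r1:Add1,r2:7,r3:3,r4:1
  c2: issue ADD r3<-Add2  regs: r0:9,r1:Add1,r2:7,r3:Add2,r4:1
  c3: CDB Add1=-7; issue SUB r2<-Add1  regs: r0:9,r1:-7,r2:Add1,r3:Add2,r4:1
  c4: CDB Add2=10; issue MUL r0<-Mul1  regs: r0:Mul1,r1:-7,r2:Add1,r3:10,r4:1
  c5: CDB Add1=-8; issue ADD r3<-Add1  regs: r0:Mul1,r1:-7,r2:-8,r3:Add1,r4:1
  c6: -  regs: r0:Mul1,r1:-7,r2:-8,r3:Add1,r4:1
  c7: -  regs: r0:Mul1,r1:-7,r2:-8,r3:Add1,r4:1
  c8: -  regs: r0:Mul1,r1:-7,r2:-8,r3:Add1,r4:1
  c9: CDB Mul1=49  regs: r0:49,r1:-7,r2:-8,r3:Add1,r4:1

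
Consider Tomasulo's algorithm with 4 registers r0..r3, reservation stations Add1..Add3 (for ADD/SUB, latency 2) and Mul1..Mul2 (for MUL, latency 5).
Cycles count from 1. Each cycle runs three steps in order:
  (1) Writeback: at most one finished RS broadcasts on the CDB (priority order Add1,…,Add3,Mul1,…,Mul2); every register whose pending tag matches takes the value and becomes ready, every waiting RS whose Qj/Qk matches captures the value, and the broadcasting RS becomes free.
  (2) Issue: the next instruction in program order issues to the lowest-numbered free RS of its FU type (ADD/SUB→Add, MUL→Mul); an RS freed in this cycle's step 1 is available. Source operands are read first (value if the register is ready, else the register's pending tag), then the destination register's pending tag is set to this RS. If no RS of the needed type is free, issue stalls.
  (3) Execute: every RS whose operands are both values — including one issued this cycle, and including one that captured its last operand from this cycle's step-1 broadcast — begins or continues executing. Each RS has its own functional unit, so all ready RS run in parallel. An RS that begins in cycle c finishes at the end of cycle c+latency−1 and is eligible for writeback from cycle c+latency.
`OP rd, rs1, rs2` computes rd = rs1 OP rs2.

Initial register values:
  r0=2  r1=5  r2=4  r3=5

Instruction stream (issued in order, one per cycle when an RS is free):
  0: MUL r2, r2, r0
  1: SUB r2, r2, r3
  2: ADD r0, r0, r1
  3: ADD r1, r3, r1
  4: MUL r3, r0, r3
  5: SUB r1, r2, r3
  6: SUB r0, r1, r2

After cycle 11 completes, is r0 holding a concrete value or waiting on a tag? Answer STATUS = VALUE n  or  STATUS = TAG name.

STATUS = TAG Add3

c1: issue MUL r2<-Mul1 | r0:2,r1:5,r2:Mul1,r3:5
c2: issue SUB r2<-Add1 | r0:2,r1:5,r2:Add1,r3:5
c3: issue ADD r0<-Add2 | r0:Add2,r1:5,r2:Add1,r3:5
c4: issue ADD r1<-Add3 | r0:Add2,r1:Add3,r2:Add1,r3:5
c5: CDB Add2=7; issue MUL r3<-Mul2 | r0:7,r1:Add3,r2:Add1,r3:Mul2
c6: CDB Add3=10; issue SUB r1<-Add2 | r0:7,r1:Add2,r2:Add1,r3:Mul2
c7: CDB Mul1=8; issue SUB r0<-Add3 | r0:Add3,r1:Add2,r2:Add1,r3:Mul2
c8: - | r0:Add3,r1:Add2,r2:Add1,r3:Mul2
c9: CDB Add1=3 | r0:Add3,r1:Add2,r2:3,r3:Mul2
c10: CDB Mul2=35 | r0:Add3,r1:Add2,r2:3,r3:35
c11: - | r0:Add3,r1:Add2,r2:3,r3:35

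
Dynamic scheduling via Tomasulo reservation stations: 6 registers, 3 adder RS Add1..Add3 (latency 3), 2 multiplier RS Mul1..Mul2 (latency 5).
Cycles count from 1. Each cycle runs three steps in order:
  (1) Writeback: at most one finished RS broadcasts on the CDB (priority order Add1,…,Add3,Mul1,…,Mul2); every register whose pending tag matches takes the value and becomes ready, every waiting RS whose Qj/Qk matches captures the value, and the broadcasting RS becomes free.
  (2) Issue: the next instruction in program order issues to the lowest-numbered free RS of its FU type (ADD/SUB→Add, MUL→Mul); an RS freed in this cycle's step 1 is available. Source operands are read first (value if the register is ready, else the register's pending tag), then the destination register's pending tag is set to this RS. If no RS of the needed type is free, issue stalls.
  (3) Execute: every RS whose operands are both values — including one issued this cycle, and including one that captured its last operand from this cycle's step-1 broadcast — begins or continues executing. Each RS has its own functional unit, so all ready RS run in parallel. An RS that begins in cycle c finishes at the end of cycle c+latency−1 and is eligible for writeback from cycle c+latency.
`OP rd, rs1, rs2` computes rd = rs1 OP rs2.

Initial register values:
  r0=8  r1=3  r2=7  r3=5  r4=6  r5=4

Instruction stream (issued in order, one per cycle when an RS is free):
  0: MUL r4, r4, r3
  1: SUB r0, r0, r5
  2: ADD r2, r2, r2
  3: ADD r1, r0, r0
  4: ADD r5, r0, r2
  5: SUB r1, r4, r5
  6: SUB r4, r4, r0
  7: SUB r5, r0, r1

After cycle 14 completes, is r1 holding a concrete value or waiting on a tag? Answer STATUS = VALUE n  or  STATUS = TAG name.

  c1: issue MUL r4<-Mul1  regs: r0:8,r1:3,r2:7,r3:5,r4:Mul1,r5:4
  c2: issue SUB r0<-Add1  regs: r0:Add1,r1:3,r2:7,r3:5,r4:Mul1,r5:4
  c3: issue ADD r2<-Add2  regs: r0:Add1,r1:3,r2:Add2,r3:5,r4:Mul1,r5:4
  c4: issue ADD r1<-Add3  regs: r0:Add1,r1:Add3,r2:Add2,r3:5,r4:Mul1,r5:4
  c5: CDB Add1=4; issue ADD r5<-Add1  regs: r0:4,r1:Add3,r2:Add2,r3:5,r4:Mul1,r5:Add1
  c6: CDB Add2=14; issue SUB r1<-Add2  regs: r0:4,r1:Add2,r2:14,r3:5,r4:Mul1,r5:Add1
  c7: CDB Mul1=30; stall  regs: r0:4,r1:Add2,r2:14,r3:5,r4:30,r5:Add1
  c8: CDB Add3=8; issue SUB r4<-Add3  regs: r0:4,r1:Add2,r2:14,r3:5,r4:Add3,r5:Add1
  c9: CDB Add1=18; issue SUB r5<-Add1  regs: r0:4,r1:Add2,r2:14,r3:5,r4:Add3,r5:Add1
  c10: -  regs: r0:4,r1:Add2,r2:14,r3:5,r4:Add3,r5:Add1
  c11: CDB Add3=26  regs: r0:4,r1:Add2,r2:14,r3:5,r4:26,r5:Add1
  c12: CDB Add2=12  regs: r0:4,r1:12,r2:14,r3:5,r4:26,r5:Add1
  c13: -  regs: r0:4,r1:12,r2:14,r3:5,r4:26,r5:Add1
  c14: -  regs: r0:4,r1:12,r2:14,r3:5,r4:26,r5:Add1

STATUS = VALUE 12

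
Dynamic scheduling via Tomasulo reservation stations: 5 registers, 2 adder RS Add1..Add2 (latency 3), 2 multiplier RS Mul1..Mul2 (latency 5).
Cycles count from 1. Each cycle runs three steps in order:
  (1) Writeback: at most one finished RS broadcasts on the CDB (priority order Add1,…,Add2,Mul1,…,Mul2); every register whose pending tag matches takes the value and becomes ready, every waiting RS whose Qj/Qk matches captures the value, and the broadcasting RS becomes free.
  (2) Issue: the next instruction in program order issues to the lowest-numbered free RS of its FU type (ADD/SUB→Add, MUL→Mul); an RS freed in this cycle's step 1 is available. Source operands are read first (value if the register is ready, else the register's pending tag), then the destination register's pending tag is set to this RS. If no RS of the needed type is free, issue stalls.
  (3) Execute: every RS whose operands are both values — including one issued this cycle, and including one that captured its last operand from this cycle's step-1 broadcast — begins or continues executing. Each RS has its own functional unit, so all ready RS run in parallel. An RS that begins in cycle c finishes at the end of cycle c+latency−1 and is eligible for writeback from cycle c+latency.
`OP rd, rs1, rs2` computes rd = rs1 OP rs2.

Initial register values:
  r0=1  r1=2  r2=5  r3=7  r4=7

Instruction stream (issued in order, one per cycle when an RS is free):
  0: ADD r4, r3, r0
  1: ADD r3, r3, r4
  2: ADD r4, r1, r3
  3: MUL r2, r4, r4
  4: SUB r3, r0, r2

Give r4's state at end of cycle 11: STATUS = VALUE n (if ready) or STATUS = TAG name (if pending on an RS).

STATUS = VALUE 17

c1: issue ADD r4<-Add1 | r0:1,r1:2,r2:5,r3:7,r4:Add1
c2: issue ADD r3<-Add2 | r0:1,r1:2,r2:5,r3:Add2,r4:Add1
c3: stall | r0:1,r1:2,r2:5,r3:Add2,r4:Add1
c4: CDB Add1=8; issue ADD r4<-Add1 | r0:1,r1:2,r2:5,r3:Add2,r4:Add1
c5: issue MUL r2<-Mul1 | r0:1,r1:2,r2:Mul1,r3:Add2,r4:Add1
c6: stall | r0:1,r1:2,r2:Mul1,r3:Add2,r4:Add1
c7: CDB Add2=15; issue SUB r3<-Add2 | r0:1,r1:2,r2:Mul1,r3:Add2,r4:Add1
c8: - | r0:1,r1:2,r2:Mul1,r3:Add2,r4:Add1
c9: - | r0:1,r1:2,r2:Mul1,r3:Add2,r4:Add1
c10: CDB Add1=17 | r0:1,r1:2,r2:Mul1,r3:Add2,r4:17
c11: - | r0:1,r1:2,r2:Mul1,r3:Add2,r4:17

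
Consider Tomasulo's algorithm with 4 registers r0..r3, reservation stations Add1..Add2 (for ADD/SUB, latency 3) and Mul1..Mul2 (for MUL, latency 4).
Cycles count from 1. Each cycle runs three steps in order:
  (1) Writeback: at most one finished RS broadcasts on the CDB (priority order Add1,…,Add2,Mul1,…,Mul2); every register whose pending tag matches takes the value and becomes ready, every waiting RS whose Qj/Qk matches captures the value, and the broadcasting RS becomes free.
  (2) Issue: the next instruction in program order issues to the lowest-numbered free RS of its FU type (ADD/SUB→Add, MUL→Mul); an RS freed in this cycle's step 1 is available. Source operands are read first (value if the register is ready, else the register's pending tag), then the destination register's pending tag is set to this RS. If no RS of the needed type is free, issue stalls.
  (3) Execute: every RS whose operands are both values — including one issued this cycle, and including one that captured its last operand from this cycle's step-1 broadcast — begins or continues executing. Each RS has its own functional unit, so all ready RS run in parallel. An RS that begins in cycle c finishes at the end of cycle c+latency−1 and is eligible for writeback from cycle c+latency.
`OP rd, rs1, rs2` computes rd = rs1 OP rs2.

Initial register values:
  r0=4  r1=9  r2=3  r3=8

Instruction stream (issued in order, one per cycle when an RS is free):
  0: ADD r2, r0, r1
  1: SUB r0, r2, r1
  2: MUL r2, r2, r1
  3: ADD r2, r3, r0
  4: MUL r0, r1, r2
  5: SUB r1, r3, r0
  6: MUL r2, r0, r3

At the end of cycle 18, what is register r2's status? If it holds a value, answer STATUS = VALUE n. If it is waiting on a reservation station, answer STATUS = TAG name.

c1: issue ADD r2<-Add1 | r0:4,r1:9,r2:Add1,r3:8
c2: issue SUB r0<-Add2 | r0:Add2,r1:9,r2:Add1,r3:8
c3: issue MUL r2<-Mul1 | r0:Add2,r1:9,r2:Mul1,r3:8
c4: CDB Add1=13; issue ADD r2<-Add1 | r0:Add2,r1:9,r2:Add1,r3:8
c5: issue MUL r0<-Mul2 | r0:Mul2,r1:9,r2:Add1,r3:8
c6: stall | r0:Mul2,r1:9,r2:Add1,r3:8
c7: CDB Add2=4; issue SUB r1<-Add2 | r0:Mul2,r1:Add2,r2:Add1,r3:8
c8: CDB Mul1=117; issue MUL r2<-Mul1 | r0:Mul2,r1:Add2,r2:Mul1,r3:8
c9: - | r0:Mul2,r1:Add2,r2:Mul1,r3:8
c10: CDB Add1=12 | r0:Mul2,r1:Add2,r2:Mul1,r3:8
c11: - | r0:Mul2,r1:Add2,r2:Mul1,r3:8
c12: - | r0:Mul2,r1:Add2,r2:Mul1,r3:8
c13: - | r0:Mul2,r1:Add2,r2:Mul1,r3:8
c14: CDB Mul2=108 | r0:108,r1:Add2,r2:Mul1,r3:8
c15: - | r0:108,r1:Add2,r2:Mul1,r3:8
c16: - | r0:108,r1:Add2,r2:Mul1,r3:8
c17: CDB Add2=-100 | r0:108,r1:-100,r2:Mul1,r3:8
c18: CDB Mul1=864 | r0:108,r1:-100,r2:864,r3:8

STATUS = VALUE 864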